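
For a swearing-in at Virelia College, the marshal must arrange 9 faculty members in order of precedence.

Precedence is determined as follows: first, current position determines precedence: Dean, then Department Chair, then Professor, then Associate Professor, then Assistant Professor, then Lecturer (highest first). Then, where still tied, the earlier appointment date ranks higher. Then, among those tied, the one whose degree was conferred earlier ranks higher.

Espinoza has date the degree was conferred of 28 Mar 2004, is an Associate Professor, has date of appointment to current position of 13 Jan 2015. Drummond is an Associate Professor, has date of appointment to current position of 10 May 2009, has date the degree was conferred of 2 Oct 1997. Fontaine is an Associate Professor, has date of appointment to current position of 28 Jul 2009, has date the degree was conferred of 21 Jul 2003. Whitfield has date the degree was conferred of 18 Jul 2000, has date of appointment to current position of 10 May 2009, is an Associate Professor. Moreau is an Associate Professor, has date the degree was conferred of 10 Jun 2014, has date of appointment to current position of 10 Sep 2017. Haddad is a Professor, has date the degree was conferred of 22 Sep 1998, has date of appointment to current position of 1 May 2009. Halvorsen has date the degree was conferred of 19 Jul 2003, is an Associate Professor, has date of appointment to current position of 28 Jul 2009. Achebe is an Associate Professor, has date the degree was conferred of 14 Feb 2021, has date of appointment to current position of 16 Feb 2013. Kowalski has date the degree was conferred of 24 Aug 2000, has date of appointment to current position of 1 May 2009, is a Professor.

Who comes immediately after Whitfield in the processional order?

By current position: Haddad and Kowalski (Professor); then Drummond, Whitfield, Halvorsen, Fontaine, Achebe, Espinoza and Moreau (Associate Professor).
Haddad and Kowalski both have date of appointment to current position 1 May 2009, so the next rule applies.
Among Haddad and Kowalski, by date the degree was conferred (earlier first): Haddad (22 Sep 1998) before Kowalski (24 Aug 2000).
Among Drummond, Whitfield, Halvorsen, Fontaine, Achebe, Espinoza and Moreau, by date of appointment to current position (earlier first): Drummond and Whitfield (10 May 2009) before Halvorsen and Fontaine (28 Jul 2009) before Achebe (16 Feb 2013) before Espinoza (13 Jan 2015) before Moreau (10 Sep 2017).
Among Drummond and Whitfield, by date the degree was conferred (earlier first): Drummond (2 Oct 1997) before Whitfield (18 Jul 2000).
Among Halvorsen and Fontaine, by date the degree was conferred (earlier first): Halvorsen (19 Jul 2003) before Fontaine (21 Jul 2003).
Order: Haddad, Kowalski, Drummond, Whitfield, Halvorsen, Fontaine, Achebe, Espinoza, Moreau.

Halvorsen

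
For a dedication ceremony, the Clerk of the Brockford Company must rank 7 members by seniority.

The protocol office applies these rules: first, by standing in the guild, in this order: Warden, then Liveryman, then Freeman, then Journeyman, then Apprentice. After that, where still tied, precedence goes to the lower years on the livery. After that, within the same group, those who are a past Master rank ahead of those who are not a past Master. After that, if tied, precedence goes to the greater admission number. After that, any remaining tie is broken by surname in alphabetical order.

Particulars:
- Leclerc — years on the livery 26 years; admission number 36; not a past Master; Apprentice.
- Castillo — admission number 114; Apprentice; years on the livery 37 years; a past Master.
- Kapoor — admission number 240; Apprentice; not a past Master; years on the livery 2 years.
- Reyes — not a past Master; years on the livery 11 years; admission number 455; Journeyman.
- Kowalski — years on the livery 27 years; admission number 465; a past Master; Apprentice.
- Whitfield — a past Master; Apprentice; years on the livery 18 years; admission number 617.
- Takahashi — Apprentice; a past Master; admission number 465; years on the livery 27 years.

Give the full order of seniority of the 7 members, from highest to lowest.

Reyes, Kapoor, Whitfield, Leclerc, Kowalski, Takahashi, Castillo

By standing in the guild: Reyes (Journeyman); then Kapoor, Whitfield, Leclerc, Kowalski, Takahashi and Castillo (Apprentice).
Among Kapoor, Whitfield, Leclerc, Kowalski, Takahashi and Castillo, by years on the livery (lower first): Kapoor (2 years) before Whitfield (18 years) before Leclerc (26 years) before Kowalski and Takahashi (27 years) before Castillo (37 years).
Kowalski and Takahashi are each a past Master, so the next rule applies.
Kowalski and Takahashi both have admission number 465, so the next rule applies.
Among Kowalski and Takahashi, alphabetically by surname: Kowalski before Takahashi.
Full order: Reyes, Kapoor, Whitfield, Leclerc, Kowalski, Takahashi, Castillo.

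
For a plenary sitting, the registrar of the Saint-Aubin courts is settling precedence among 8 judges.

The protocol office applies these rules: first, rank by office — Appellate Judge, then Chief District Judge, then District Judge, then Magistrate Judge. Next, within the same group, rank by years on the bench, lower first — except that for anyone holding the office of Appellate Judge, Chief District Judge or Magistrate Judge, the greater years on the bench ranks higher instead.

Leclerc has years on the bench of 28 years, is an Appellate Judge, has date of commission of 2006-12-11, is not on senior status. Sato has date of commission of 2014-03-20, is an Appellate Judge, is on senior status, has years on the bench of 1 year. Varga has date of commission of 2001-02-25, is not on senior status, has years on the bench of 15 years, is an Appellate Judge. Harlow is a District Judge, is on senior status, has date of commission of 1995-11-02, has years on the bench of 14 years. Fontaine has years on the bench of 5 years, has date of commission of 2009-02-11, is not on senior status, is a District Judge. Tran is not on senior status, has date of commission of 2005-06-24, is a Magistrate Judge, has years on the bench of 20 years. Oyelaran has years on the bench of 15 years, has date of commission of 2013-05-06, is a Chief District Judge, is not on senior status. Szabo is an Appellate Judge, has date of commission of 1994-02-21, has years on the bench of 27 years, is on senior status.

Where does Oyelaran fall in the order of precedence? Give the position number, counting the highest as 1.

5

By office: Leclerc, Szabo, Varga and Sato (Appellate Judge); then Oyelaran (Chief District Judge); then Fontaine and Harlow (District Judge); then Tran (Magistrate Judge).
Among Leclerc, Szabo, Varga and Sato, by years on the bench (higher first) (reversed rule for this group): Leclerc (28 years) before Szabo (27 years) before Varga (15 years) before Sato (1 year).
Among Fontaine and Harlow, by years on the bench (lower first): Fontaine (5 years) before Harlow (14 years).
Order: Leclerc, Szabo, Varga, Sato, Oyelaran, Fontaine, Harlow, Tran. So position 5.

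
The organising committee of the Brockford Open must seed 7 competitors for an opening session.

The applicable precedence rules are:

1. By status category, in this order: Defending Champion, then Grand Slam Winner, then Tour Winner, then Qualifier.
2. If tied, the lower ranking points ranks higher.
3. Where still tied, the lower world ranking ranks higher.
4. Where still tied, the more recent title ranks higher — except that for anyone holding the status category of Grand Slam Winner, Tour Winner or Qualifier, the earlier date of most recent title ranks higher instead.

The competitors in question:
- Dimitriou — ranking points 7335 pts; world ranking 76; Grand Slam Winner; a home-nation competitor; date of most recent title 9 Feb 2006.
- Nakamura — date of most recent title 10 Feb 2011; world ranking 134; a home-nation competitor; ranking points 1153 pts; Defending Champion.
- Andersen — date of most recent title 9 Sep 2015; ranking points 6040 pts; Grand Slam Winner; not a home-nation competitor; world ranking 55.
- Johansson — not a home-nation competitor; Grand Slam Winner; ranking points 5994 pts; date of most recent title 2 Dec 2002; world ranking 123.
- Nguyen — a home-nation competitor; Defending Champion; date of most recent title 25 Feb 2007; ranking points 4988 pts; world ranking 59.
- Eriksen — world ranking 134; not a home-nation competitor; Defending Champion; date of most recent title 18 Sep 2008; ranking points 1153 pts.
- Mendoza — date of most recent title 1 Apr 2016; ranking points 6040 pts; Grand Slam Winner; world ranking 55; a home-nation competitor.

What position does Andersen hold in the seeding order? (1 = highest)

5

By status category: Nakamura, Eriksen and Nguyen (Defending Champion); then Johansson, Andersen, Mendoza and Dimitriou (Grand Slam Winner).
Among Nakamura, Eriksen and Nguyen, by ranking points (lower first): Nakamura and Eriksen (1153 pts) before Nguyen (4988 pts).
Nakamura and Eriksen both have world ranking 134, so the next rule applies.
Among Nakamura and Eriksen, by date of most recent title (later first): Nakamura (10 Feb 2011) before Eriksen (18 Sep 2008).
Among Johansson, Andersen, Mendoza and Dimitriou, by ranking points (lower first): Johansson (5994 pts) before Andersen and Mendoza (6040 pts) before Dimitriou (7335 pts).
Andersen and Mendoza both have world ranking 55, so the next rule applies.
Among Andersen and Mendoza, by date of most recent title (earlier first) (reversed rule for this group): Andersen (9 Sep 2015) before Mendoza (1 Apr 2016).
Order: Nakamura, Eriksen, Nguyen, Johansson, Andersen, Mendoza, Dimitriou. So position 5.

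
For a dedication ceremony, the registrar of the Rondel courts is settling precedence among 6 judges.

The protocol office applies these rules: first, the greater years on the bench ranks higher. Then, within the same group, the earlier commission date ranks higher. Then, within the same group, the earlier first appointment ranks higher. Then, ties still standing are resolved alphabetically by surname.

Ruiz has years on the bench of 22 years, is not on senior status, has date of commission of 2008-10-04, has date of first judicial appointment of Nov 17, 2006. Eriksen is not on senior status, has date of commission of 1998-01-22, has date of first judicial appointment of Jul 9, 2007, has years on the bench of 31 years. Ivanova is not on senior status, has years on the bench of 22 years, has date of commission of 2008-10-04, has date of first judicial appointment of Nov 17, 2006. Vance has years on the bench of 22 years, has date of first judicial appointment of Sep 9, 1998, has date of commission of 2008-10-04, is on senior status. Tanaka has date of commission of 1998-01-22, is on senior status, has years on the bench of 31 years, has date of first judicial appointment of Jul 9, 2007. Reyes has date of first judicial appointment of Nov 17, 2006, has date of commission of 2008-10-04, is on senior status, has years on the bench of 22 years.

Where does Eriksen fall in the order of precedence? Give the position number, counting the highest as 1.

1

By years on the bench (higher first): Eriksen and Tanaka (both 31 years); then Vance, Ivanova, Reyes and Ruiz (each 22 years).
Eriksen and Tanaka both have date of commission 1998-01-22, so the next rule applies.
Eriksen and Tanaka both have date of first judicial appointment Jul 9, 2007, so the next rule applies.
Among Eriksen and Tanaka, alphabetically by surname: Eriksen before Tanaka.
Vance, Ivanova, Reyes and Ruiz all have date of commission 2008-10-04, so the next rule applies.
Among Vance, Ivanova, Reyes and Ruiz, by date of first judicial appointment (earlier first): Vance (Sep 9, 1998) before Ivanova, Reyes and Ruiz (Nov 17, 2006).
Among Ivanova, Reyes and Ruiz, alphabetically by surname: Ivanova before Reyes before Ruiz.
Order: Eriksen, Tanaka, Vance, Ivanova, Reyes, Ruiz. So position 1.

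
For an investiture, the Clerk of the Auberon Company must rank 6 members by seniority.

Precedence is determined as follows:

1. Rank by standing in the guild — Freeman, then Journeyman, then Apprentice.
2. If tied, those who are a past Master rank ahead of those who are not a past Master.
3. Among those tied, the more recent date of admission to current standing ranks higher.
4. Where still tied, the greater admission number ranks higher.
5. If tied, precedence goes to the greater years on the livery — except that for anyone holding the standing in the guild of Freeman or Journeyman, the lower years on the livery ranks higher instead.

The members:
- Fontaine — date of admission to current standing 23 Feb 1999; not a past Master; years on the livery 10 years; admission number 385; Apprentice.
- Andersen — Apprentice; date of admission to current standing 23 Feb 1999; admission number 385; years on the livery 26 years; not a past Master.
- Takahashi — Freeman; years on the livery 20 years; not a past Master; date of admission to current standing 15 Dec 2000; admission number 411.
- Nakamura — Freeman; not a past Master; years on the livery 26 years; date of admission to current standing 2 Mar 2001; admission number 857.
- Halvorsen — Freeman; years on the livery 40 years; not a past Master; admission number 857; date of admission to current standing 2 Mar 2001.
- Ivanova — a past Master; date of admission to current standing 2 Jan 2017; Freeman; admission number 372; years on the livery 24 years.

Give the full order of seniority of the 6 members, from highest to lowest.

Ivanova, Nakamura, Halvorsen, Takahashi, Andersen, Fontaine

By standing in the guild: Ivanova, Nakamura, Halvorsen and Takahashi (Freeman); then Andersen and Fontaine (Apprentice).
Among Ivanova, Nakamura, Halvorsen and Takahashi, a past Master before not a past Master: Ivanova (a past Master) before Nakamura, Halvorsen and Takahashi (not a past Master).
Among Nakamura, Halvorsen and Takahashi, by date of admission to current standing (later first): Nakamura and Halvorsen (2 Mar 2001) before Takahashi (15 Dec 2000).
Nakamura and Halvorsen both have admission number 857, so the next rule applies.
Among Nakamura and Halvorsen, by years on the livery (lower first) (reversed rule for this group): Nakamura (26 years) before Halvorsen (40 years).
Andersen and Fontaine are each not a past Master, so the next rule applies.
Andersen and Fontaine both have date of admission to current standing 23 Feb 1999, so the next rule applies.
Andersen and Fontaine both have admission number 385, so the next rule applies.
Among Andersen and Fontaine, by years on the livery (higher first): Andersen (26 years) before Fontaine (10 years).
Full order: Ivanova, Nakamura, Halvorsen, Takahashi, Andersen, Fontaine.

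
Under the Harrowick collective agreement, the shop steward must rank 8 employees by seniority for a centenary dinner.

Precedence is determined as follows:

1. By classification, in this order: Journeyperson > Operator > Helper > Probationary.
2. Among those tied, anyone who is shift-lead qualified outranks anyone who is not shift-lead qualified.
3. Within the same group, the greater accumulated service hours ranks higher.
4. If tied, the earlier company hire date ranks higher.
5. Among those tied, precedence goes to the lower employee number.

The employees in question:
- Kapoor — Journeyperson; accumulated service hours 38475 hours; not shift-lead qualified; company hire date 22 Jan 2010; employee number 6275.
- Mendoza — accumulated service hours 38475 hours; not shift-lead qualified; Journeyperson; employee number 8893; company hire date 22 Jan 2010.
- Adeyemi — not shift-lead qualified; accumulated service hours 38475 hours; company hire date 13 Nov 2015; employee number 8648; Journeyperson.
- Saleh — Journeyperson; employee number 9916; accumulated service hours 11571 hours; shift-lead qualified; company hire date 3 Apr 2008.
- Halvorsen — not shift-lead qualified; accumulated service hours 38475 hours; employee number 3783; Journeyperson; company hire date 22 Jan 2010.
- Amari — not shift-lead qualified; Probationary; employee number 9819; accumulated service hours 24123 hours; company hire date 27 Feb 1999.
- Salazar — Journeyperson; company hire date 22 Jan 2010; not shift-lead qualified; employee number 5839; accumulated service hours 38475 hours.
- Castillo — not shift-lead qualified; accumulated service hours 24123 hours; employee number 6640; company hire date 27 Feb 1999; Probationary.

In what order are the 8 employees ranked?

By classification: Saleh, Halvorsen, Salazar, Kapoor, Mendoza and Adeyemi (Journeyperson); then Castillo and Amari (Probationary).
Among Saleh, Halvorsen, Salazar, Kapoor, Mendoza and Adeyemi, shift-lead qualified before not shift-lead qualified: Saleh (shift-lead qualified) before Halvorsen, Salazar, Kapoor, Mendoza and Adeyemi (not shift-lead qualified).
Halvorsen, Salazar, Kapoor, Mendoza and Adeyemi all have accumulated service hours 38475 hours, so the next rule applies.
Among Halvorsen, Salazar, Kapoor, Mendoza and Adeyemi, by company hire date (earlier first): Halvorsen, Salazar, Kapoor and Mendoza (22 Jan 2010) before Adeyemi (13 Nov 2015).
Among Halvorsen, Salazar, Kapoor and Mendoza, by employee number (lower first): Halvorsen (3783) before Salazar (5839) before Kapoor (6275) before Mendoza (8893).
Castillo and Amari are each not shift-lead qualified, so the next rule applies.
Castillo and Amari both have accumulated service hours 24123 hours, so the next rule applies.
Castillo and Amari both have company hire date 27 Feb 1999, so the next rule applies.
Among Castillo and Amari, by employee number (lower first): Castillo (6640) before Amari (9819).
Full order: Saleh, Halvorsen, Salazar, Kapoor, Mendoza, Adeyemi, Castillo, Amari.

Saleh, Halvorsen, Salazar, Kapoor, Mendoza, Adeyemi, Castillo, Amari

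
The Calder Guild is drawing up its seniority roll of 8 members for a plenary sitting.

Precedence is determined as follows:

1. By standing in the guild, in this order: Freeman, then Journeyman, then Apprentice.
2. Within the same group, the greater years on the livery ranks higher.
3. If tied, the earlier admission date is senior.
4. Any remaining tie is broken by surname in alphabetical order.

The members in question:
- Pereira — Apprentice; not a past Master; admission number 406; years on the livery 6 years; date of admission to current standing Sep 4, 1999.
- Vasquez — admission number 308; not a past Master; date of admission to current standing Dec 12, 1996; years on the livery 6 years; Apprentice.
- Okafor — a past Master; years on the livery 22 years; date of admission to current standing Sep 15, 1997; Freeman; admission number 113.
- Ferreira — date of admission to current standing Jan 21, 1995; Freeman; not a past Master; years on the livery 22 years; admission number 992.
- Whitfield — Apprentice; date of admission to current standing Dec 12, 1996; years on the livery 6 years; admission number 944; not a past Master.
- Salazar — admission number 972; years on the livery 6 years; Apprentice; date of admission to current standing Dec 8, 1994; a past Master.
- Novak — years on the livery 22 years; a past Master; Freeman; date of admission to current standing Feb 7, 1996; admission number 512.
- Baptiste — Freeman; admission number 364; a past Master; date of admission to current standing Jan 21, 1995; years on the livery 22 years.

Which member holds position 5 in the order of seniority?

Salazar

By standing in the guild: Baptiste, Ferreira, Novak and Okafor (Freeman); then Salazar, Vasquez, Whitfield and Pereira (Apprentice).
Baptiste, Ferreira, Novak and Okafor all have years on the livery 22 years, so the next rule applies.
Among Baptiste, Ferreira, Novak and Okafor, by date of admission to current standing (earlier first): Baptiste and Ferreira (Jan 21, 1995) before Novak (Feb 7, 1996) before Okafor (Sep 15, 1997).
Among Baptiste and Ferreira, alphabetically by surname: Baptiste before Ferreira.
Salazar, Vasquez, Whitfield and Pereira all have years on the livery 6 years, so the next rule applies.
Among Salazar, Vasquez, Whitfield and Pereira, by date of admission to current standing (earlier first): Salazar (Dec 8, 1994) before Vasquez and Whitfield (Dec 12, 1996) before Pereira (Sep 4, 1999).
Among Vasquez and Whitfield, alphabetically by surname: Vasquez before Whitfield.
Order: Baptiste, Ferreira, Novak, Okafor, Salazar, Vasquez, Whitfield, Pereira.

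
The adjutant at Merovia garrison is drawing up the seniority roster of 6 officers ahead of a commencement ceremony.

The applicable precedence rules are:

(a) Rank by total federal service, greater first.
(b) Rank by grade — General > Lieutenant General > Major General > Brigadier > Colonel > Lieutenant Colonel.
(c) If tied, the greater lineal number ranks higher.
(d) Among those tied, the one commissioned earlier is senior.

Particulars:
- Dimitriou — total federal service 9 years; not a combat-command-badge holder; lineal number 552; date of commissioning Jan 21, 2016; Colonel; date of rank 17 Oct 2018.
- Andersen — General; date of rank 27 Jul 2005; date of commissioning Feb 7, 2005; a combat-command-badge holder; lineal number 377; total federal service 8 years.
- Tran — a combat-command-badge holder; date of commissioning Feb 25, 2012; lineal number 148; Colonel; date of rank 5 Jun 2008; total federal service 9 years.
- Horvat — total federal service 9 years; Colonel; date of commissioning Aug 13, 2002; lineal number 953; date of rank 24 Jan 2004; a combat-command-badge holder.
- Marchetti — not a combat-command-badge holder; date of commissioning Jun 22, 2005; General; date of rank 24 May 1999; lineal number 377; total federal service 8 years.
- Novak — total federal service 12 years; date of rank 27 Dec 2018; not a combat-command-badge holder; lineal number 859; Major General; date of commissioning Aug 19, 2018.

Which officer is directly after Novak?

Horvat

By total federal service (higher first): Novak (12 years); then Horvat, Dimitriou and Tran (each 9 years); then Andersen and Marchetti (both 8 years).
Horvat, Dimitriou and Tran are each Colonel, so the next rule applies.
Among Horvat, Dimitriou and Tran, by lineal number (higher first): Horvat (953) before Dimitriou (552) before Tran (148).
Andersen and Marchetti are each General, so the next rule applies.
Andersen and Marchetti both have lineal number 377, so the next rule applies.
Among Andersen and Marchetti, by date of commissioning (earlier first): Andersen (Feb 7, 2005) before Marchetti (Jun 22, 2005).
Order: Novak, Horvat, Dimitriou, Tran, Andersen, Marchetti.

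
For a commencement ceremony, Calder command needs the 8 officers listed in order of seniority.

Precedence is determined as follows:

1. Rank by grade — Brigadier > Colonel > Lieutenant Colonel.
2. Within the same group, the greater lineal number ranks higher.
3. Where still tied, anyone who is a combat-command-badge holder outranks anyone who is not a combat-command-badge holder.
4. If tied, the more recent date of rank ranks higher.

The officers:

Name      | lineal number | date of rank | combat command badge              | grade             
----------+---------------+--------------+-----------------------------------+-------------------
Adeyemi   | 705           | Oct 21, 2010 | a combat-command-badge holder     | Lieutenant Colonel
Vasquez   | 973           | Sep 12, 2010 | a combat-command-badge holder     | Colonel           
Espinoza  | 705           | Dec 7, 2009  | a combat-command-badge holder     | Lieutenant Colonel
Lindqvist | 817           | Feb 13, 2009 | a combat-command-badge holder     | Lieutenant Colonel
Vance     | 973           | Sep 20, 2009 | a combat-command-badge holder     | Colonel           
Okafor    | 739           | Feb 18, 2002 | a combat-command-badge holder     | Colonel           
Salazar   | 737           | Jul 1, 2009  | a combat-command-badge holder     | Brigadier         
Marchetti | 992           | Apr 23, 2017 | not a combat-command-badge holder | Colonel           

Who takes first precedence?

Salazar

By grade: Salazar (Brigadier); then Marchetti, Vasquez, Vance and Okafor (Colonel); then Lindqvist, Adeyemi and Espinoza (Lieutenant Colonel).
Among Marchetti, Vasquez, Vance and Okafor, by lineal number (higher first): Marchetti (992) before Vasquez and Vance (973) before Okafor (739).
Vasquez and Vance are each a combat-command-badge holder, so the next rule applies.
Among Vasquez and Vance, by date of rank (later first): Vasquez (Sep 12, 2010) before Vance (Sep 20, 2009).
Among Lindqvist, Adeyemi and Espinoza, by lineal number (higher first): Lindqvist (817) before Adeyemi and Espinoza (705).
Adeyemi and Espinoza are each a combat-command-badge holder, so the next rule applies.
Among Adeyemi and Espinoza, by date of rank (later first): Adeyemi (Oct 21, 2010) before Espinoza (Dec 7, 2009).
Order: Salazar, Marchetti, Vasquez, Vance, Okafor, Lindqvist, Adeyemi, Espinoza.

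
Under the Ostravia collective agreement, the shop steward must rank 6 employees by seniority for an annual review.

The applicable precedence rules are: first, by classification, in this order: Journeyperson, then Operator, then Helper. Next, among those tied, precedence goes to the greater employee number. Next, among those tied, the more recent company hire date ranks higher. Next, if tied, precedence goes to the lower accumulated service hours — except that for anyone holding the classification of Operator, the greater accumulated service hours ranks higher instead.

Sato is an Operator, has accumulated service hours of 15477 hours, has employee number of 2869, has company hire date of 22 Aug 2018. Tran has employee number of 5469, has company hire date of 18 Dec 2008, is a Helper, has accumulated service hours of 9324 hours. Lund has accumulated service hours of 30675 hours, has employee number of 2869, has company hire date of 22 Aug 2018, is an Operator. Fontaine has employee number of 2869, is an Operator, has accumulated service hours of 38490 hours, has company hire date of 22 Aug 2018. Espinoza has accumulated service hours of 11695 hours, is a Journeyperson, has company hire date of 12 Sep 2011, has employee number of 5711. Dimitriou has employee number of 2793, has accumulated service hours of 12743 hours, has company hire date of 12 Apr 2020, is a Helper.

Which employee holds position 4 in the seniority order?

By classification: Espinoza (Journeyperson); then Fontaine, Lund and Sato (Operator); then Tran and Dimitriou (Helper).
Fontaine, Lund and Sato all have employee number 2869, so the next rule applies.
Fontaine, Lund and Sato all have company hire date 22 Aug 2018, so the next rule applies.
Among Fontaine, Lund and Sato, by accumulated service hours (higher first) (reversed rule for this group): Fontaine (38490 hours) before Lund (30675 hours) before Sato (15477 hours).
Among Tran and Dimitriou, by employee number (higher first): Tran (5469) before Dimitriou (2793).
Order: Espinoza, Fontaine, Lund, Sato, Tran, Dimitriou.

Sato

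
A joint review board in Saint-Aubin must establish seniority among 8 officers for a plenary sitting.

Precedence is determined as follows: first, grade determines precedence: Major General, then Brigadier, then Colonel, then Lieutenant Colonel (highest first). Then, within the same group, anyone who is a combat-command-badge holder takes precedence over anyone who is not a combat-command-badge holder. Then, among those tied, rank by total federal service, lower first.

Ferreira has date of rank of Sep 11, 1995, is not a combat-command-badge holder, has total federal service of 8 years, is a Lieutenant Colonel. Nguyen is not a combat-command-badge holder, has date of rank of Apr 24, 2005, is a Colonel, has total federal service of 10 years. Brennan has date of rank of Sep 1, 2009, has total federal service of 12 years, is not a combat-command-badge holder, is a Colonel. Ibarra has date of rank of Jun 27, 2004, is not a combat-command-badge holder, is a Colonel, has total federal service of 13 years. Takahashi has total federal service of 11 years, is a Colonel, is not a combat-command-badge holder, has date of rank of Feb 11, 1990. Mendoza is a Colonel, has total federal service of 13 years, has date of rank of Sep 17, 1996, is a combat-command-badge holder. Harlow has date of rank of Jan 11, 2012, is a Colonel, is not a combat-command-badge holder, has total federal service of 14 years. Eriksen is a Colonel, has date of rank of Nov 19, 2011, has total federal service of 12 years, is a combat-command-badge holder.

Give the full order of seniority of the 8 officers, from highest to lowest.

Eriksen, Mendoza, Nguyen, Takahashi, Brennan, Ibarra, Harlow, Ferreira

By grade: Eriksen, Mendoza, Nguyen, Takahashi, Brennan, Ibarra and Harlow (Colonel); then Ferreira (Lieutenant Colonel).
Among Eriksen, Mendoza, Nguyen, Takahashi, Brennan, Ibarra and Harlow, a combat-command-badge holder before not a combat-command-badge holder: Eriksen and Mendoza (a combat-command-badge holder) before Nguyen, Takahashi, Brennan, Ibarra and Harlow (not a combat-command-badge holder).
Among Eriksen and Mendoza, by total federal service (lower first): Eriksen (12 years) before Mendoza (13 years).
Among Nguyen, Takahashi, Brennan, Ibarra and Harlow, by total federal service (lower first): Nguyen (10 years) before Takahashi (11 years) before Brennan (12 years) before Ibarra (13 years) before Harlow (14 years).
Full order: Eriksen, Mendoza, Nguyen, Takahashi, Brennan, Ibarra, Harlow, Ferreira.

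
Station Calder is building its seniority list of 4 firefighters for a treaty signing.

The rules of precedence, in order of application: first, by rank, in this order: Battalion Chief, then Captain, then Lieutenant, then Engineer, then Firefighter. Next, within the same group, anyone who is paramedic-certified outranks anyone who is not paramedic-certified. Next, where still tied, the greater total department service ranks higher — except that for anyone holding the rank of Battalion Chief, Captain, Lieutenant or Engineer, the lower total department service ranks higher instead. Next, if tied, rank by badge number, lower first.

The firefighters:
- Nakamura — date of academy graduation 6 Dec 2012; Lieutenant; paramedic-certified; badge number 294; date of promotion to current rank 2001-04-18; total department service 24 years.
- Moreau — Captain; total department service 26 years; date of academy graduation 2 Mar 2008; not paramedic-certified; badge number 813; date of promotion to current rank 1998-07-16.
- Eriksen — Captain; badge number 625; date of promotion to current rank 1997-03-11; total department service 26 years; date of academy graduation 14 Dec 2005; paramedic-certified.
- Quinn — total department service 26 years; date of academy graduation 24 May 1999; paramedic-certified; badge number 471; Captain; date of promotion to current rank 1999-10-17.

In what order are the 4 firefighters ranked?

Quinn, Eriksen, Moreau, Nakamura

By rank: Quinn, Eriksen and Moreau (Captain); then Nakamura (Lieutenant).
Among Quinn, Eriksen and Moreau, paramedic-certified before not paramedic-certified: Quinn and Eriksen (paramedic-certified) before Moreau (not paramedic-certified).
Quinn and Eriksen both have total department service 26 years, so the next rule applies.
Among Quinn and Eriksen, by badge number (lower first): Quinn (471) before Eriksen (625).
Full order: Quinn, Eriksen, Moreau, Nakamura.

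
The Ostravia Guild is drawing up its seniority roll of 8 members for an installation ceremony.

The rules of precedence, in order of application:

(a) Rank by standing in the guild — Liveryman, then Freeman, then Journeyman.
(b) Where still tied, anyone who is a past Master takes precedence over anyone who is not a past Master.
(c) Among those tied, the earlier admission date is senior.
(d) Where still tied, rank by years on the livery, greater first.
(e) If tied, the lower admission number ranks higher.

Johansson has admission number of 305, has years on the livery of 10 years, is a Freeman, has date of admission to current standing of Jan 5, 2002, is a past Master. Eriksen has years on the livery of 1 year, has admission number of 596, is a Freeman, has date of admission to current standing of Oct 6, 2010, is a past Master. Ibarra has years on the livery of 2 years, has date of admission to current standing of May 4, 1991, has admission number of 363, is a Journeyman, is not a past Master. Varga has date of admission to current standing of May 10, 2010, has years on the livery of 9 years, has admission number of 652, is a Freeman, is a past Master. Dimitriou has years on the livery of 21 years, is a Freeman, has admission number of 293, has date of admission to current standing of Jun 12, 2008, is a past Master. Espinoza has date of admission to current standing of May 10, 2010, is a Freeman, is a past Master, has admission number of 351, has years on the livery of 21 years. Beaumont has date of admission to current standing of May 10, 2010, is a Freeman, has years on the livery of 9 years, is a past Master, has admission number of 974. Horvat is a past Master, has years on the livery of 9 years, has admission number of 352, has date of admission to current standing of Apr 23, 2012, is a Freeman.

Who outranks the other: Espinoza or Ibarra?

Espinoza

By standing in the guild: Johansson, Dimitriou, Espinoza, Varga, Beaumont, Eriksen and Horvat (Freeman); then Ibarra (Journeyman).
Johansson, Dimitriou, Espinoza, Varga, Beaumont, Eriksen and Horvat are each a past Master, so the next rule applies.
Among Johansson, Dimitriou, Espinoza, Varga, Beaumont, Eriksen and Horvat, by date of admission to current standing (earlier first): Johansson (Jan 5, 2002) before Dimitriou (Jun 12, 2008) before Espinoza, Varga and Beaumont (May 10, 2010) before Eriksen (Oct 6, 2010) before Horvat (Apr 23, 2012).
Among Espinoza, Varga and Beaumont, by years on the livery (higher first): Espinoza (21 years) before Varga and Beaumont (9 years).
Among Varga and Beaumont, by admission number (lower first): Varga (652) before Beaumont (974).
So Espinoza takes precedence.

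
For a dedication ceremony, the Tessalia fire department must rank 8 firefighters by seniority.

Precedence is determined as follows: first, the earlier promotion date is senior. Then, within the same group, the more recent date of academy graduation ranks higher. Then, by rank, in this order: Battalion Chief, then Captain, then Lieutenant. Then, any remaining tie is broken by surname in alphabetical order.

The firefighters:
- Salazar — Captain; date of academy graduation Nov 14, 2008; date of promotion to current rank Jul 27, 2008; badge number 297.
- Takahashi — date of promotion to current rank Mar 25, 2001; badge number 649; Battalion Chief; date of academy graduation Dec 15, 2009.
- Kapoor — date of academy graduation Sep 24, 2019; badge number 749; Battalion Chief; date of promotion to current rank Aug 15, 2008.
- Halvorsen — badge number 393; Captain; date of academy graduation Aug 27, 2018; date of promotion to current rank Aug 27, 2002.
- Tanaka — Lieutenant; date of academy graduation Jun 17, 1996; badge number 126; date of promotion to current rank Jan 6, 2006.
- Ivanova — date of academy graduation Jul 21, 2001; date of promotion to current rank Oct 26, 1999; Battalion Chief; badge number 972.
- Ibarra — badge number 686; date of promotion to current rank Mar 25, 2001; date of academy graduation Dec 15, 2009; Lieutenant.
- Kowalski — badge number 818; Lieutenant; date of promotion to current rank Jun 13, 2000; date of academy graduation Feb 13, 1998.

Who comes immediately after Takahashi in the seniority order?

Ibarra

By date of promotion to current rank (earlier first): Ivanova (Oct 26, 1999); then Kowalski (Jun 13, 2000); then Takahashi and Ibarra (both Mar 25, 2001); then Halvorsen (Aug 27, 2002); then Tanaka (Jan 6, 2006); then Salazar (Jul 27, 2008); then Kapoor (Aug 15, 2008).
Takahashi and Ibarra both have date of academy graduation Dec 15, 2009, so the next rule applies.
Among Takahashi and Ibarra, by rank: Takahashi (Battalion Chief) before Ibarra (Lieutenant).
Order: Ivanova, Kowalski, Takahashi, Ibarra, Halvorsen, Tanaka, Salazar, Kapoor.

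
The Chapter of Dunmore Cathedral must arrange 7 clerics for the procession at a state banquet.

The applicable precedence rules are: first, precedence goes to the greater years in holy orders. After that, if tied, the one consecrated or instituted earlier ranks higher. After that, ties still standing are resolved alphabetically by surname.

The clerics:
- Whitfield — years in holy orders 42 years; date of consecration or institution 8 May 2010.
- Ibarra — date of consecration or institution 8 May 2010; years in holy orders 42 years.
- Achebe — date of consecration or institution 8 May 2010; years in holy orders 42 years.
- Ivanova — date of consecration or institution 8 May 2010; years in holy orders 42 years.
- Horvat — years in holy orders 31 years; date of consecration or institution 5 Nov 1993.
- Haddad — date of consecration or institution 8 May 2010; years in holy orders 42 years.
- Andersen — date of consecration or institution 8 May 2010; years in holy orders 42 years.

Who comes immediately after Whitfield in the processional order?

By years in holy orders (higher first): Achebe, Andersen, Haddad, Ibarra, Ivanova and Whitfield (each 42 years); then Horvat (31 years).
Achebe, Andersen, Haddad, Ibarra, Ivanova and Whitfield all have date of consecration or institution 8 May 2010, so the next rule applies.
Among Achebe, Andersen, Haddad, Ibarra, Ivanova and Whitfield, alphabetically by surname: Achebe before Andersen before Haddad before Ibarra before Ivanova before Whitfield.
Order: Achebe, Andersen, Haddad, Ibarra, Ivanova, Whitfield, Horvat.

Horvat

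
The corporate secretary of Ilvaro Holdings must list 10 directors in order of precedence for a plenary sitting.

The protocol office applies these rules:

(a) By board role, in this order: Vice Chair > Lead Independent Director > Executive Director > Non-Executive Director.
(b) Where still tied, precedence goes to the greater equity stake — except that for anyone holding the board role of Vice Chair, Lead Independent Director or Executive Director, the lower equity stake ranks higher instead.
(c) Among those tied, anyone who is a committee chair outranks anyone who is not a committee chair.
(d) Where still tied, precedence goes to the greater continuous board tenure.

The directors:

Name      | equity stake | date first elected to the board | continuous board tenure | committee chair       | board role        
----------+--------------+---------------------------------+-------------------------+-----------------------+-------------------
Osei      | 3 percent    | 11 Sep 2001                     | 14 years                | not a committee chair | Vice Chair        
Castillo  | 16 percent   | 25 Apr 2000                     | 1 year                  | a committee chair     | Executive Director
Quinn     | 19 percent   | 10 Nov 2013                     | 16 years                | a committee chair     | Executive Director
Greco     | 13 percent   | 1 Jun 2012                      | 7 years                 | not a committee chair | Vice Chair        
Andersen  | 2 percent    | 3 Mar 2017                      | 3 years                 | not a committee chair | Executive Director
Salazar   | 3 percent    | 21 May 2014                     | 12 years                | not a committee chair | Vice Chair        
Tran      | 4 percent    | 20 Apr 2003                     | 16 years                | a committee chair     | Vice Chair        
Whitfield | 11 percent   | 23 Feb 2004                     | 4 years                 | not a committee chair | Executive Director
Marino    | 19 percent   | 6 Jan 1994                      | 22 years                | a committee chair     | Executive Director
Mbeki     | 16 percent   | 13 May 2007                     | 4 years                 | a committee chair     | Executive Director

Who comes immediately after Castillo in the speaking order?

Marino

By board role: Osei, Salazar, Tran and Greco (Vice Chair); then Andersen, Whitfield, Mbeki, Castillo, Marino and Quinn (Executive Director).
Among Osei, Salazar, Tran and Greco, by equity stake (lower first) (reversed rule for this group): Osei and Salazar (3 percent) before Tran (4 percent) before Greco (13 percent).
Osei and Salazar are each not a committee chair, so the next rule applies.
Among Osei and Salazar, by continuous board tenure (higher first): Osei (14 years) before Salazar (12 years).
Among Andersen, Whitfield, Mbeki, Castillo, Marino and Quinn, by equity stake (lower first) (reversed rule for this group): Andersen (2 percent) before Whitfield (11 percent) before Mbeki and Castillo (16 percent) before Marino and Quinn (19 percent).
Mbeki and Castillo are each a committee chair, so the next rule applies.
Among Mbeki and Castillo, by continuous board tenure (higher first): Mbeki (4 years) before Castillo (1 year).
Marino and Quinn are each a committee chair, so the next rule applies.
Among Marino and Quinn, by continuous board tenure (higher first): Marino (22 years) before Quinn (16 years).
Order: Osei, Salazar, Tran, Greco, Andersen, Whitfield, Mbeki, Castillo, Marino, Quinn.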